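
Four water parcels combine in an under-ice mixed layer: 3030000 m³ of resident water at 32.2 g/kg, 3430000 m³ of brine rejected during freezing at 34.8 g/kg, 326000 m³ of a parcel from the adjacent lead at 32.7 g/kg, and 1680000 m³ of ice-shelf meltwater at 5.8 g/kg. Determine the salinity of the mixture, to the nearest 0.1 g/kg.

28.0 g/kg

Mass of salt is conserved:
salt = 3,030,000×32.2 + 3,430,000×34.8 + 326,000×32.7 + 1,680,000×5.8 = 97,566,000 + 119,364,000 + 10,660,200 + 9,744,000 = 237,334,200
volume = 3,030,000 + 3,430,000 + 326,000 + 1,680,000 = 8,466,000 m³
S = 237,334,200 / 8,466,000 = 28.034 g/kg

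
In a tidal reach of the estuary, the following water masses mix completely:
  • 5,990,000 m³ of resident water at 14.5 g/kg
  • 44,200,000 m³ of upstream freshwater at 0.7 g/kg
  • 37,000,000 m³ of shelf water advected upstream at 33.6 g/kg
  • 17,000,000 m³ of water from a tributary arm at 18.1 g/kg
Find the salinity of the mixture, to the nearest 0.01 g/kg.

Weighted by volume,
salt = 5,990,000×14.5 + 44,200,000×0.7 + 37,000,000×33.6 + 17,000,000×18.1 = 86,855,000 + 30,940,000 + 1,243,200,000 + 307,700,000 = 1,668,695,000
volume = 5,990,000 + 44,200,000 + 37,000,000 + 17,000,000 = 104,190,000 m³
S = 1,668,695,000 / 104,190,000 = 16.0159 g/kg

16.02 g/kg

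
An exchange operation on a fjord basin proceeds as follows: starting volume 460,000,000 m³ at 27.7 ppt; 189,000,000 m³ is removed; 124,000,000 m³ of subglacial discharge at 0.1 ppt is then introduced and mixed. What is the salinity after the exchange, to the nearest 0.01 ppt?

19.04 ppt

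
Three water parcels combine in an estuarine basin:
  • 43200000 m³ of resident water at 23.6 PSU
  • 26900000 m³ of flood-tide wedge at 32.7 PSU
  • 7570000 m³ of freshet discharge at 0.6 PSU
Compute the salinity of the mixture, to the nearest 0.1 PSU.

By conservation of dissolved salt,
salt = 43,200,000×23.6 + 26,900,000×32.7 + 7,570,000×0.6 = 1,019,520,000 + 879,630,000 + 4,542,000 = 1,903,692,000
volume = 43,200,000 + 26,900,000 + 7,570,000 = 77,670,000 m³
S = 1,903,692,000 / 77,670,000 = 24.51 PSU

24.5 PSU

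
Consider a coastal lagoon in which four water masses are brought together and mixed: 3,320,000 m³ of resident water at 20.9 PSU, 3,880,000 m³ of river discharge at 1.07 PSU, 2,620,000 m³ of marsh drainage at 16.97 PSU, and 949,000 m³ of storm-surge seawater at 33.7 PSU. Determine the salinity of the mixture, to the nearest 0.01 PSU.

Conserving salt mass:
salt = 3,320,000×20.9 + 3,880,000×1.07 + 2,620,000×16.97 + 949,000×33.7 = 69,388,000 + 4,151,600 + 44,461,400 + 31,981,300 = 149,982,300
volume = 3,320,000 + 3,880,000 + 2,620,000 + 949,000 = 10,769,000 m³
S = 149,982,300 / 10,769,000 = 13.9272 PSU

13.93 PSU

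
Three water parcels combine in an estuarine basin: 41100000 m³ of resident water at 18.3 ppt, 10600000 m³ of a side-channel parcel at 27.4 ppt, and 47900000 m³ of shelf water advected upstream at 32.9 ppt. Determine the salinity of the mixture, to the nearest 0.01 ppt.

26.29 ppt

Total salt / total volume:
salt = 41,100,000×18.3 + 10,600,000×27.4 + 47,900,000×32.9 = 752,130,000 + 290,440,000 + 1,575,910,000 = 2,618,480,000
volume = 41,100,000 + 10,600,000 + 47,900,000 = 99,600,000 m³
S = 2,618,480,000 / 99,600,000 = 26.29 ppt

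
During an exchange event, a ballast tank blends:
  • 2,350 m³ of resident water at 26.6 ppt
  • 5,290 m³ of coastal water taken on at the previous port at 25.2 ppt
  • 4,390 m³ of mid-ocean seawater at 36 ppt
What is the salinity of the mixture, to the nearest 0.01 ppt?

29.41 ppt

By conservation of dissolved salt,
salt = 2,350×26.6 + 5,290×25.2 + 4,390×36 = 62,510 + 133,308 + 158,040 = 353,858
volume = 2,350 + 5,290 + 4,390 = 12,030 m³
S = 353,858 / 12,030 = 29.4146 ppt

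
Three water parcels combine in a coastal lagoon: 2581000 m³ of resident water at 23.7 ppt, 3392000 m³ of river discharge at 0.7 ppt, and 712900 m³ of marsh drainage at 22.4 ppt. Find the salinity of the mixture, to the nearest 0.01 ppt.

11.89 ppt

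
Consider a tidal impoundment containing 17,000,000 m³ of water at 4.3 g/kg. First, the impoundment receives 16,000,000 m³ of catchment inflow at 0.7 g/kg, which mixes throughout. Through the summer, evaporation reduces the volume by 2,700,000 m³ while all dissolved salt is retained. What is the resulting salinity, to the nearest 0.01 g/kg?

2.78 g/kg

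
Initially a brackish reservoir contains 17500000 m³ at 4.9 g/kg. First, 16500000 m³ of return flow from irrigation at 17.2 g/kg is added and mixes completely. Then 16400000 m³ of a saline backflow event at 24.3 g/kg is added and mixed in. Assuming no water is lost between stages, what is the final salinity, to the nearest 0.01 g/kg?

15.24 g/kg

Conserving salt mass:
Initial salt = 17,500,000×4.9 = 85,750,000
After stage 1: salt = 85,750,000 + 16,500,000×17.2 = 369,550,000; volume = 34,000,000 m³; S = 10.869 g/kg
After stage 2: salt = 369,550,000 + 16,400,000×24.3 = 768,070,000; volume = 50,400,000 m³
S = 768,070,000 / 50,400,000 = 15.2395 g/kg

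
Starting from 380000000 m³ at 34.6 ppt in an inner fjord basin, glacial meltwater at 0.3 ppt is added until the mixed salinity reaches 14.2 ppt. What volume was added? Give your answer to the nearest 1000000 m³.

Salt balance: 380,000,000×34.6 + V×0.3 = (380,000,000+V)×14.2
13,148,000,000 + 0.3V = 5,396,000,000 + 14.2V
7,752,000,000 = 13.9V
V = 557,697,841.73 m³

558000000 m³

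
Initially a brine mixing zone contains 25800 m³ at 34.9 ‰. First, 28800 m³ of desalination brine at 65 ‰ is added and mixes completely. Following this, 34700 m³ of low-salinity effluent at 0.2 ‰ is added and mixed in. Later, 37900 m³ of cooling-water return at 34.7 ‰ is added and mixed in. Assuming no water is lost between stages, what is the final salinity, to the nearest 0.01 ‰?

32.19 ‰

Total salt / total volume:
Initial salt = 25,800×34.9 = 900,420
After stage 1: salt = 900,420 + 28,800×65 = 2,772,420; volume = 54,600 m³; S = 50.777 ‰
After stage 2: salt = 2,772,420 + 34,700×0.2 = 2,779,360; volume = 89,300 m³; S = 31.124 ‰
After stage 3: salt = 2,779,360 + 37,900×34.7 = 4,094,490; volume = 127,200 m³
S = 4,094,490 / 127,200 = 32.1894 ‰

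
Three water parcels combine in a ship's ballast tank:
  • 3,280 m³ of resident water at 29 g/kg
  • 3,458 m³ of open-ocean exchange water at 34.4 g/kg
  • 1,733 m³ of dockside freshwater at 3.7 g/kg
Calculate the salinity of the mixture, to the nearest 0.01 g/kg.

26.03 g/kg

Conserving salt mass:
salt = 3,280×29 + 3,458×34.4 + 1,733×3.7 = 95,120 + 118,955.2 + 6,412.1 = 220,487.3
volume = 3,280 + 3,458 + 1,733 = 8,471 m³
S = 220,487.3 / 8,471 = 26.0285 g/kg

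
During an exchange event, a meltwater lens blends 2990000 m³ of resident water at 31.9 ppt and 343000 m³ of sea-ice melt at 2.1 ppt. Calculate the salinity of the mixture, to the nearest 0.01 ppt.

28.83 ppt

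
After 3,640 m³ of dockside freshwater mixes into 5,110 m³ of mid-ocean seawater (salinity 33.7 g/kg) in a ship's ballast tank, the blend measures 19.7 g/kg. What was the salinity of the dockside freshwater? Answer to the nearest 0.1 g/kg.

Salt balance: 5,110×33.7 + 3,640×S = 8,750×19.7
172,207 + 3,640·S = 172,375
S = (172,375 − 172,207) / 3,640 = 0.0462 g/kg

0.0 g/kg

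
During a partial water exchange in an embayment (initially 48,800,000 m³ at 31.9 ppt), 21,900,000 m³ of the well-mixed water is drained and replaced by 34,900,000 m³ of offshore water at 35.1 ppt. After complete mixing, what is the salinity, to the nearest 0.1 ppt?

Remaining after removal: 26,900,000 m³ at 31.9 ppt (salt = 858,110,000)
After addition: salt = 858,110,000 + 34,900,000×35.1 = 2,083,100,000; volume = 61,800,000 m³
S = 2,083,100,000 / 61,800,000 = 33.7071 ppt

33.7 ppt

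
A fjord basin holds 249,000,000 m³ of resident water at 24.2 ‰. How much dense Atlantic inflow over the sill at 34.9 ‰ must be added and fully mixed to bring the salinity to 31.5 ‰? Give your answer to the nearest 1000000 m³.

535000000 m³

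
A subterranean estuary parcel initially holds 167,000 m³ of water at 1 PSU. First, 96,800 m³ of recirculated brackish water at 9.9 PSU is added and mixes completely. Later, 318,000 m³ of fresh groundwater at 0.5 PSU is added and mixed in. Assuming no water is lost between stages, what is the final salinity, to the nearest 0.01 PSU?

2.21 PSU

Weighted by volume,
Initial salt = 167,000×1 = 167,000
After stage 1: salt = 167,000 + 96,800×9.9 = 1,125,320; volume = 263,800 m³; S = 4.266 PSU
After stage 2: salt = 1,125,320 + 318,000×0.5 = 1,284,320; volume = 581,800 m³
S = 1,284,320 / 581,800 = 2.2075 PSU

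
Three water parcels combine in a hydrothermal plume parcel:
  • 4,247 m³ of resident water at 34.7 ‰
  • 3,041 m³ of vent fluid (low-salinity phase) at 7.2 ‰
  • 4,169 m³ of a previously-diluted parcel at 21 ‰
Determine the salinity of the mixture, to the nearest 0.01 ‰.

22.42 ‰

Weighted by volume,
salt = 4,247×34.7 + 3,041×7.2 + 4,169×21 = 147,370.9 + 21,895.2 + 87,549 = 256,815.1
volume = 4,247 + 3,041 + 4,169 = 11,457 m³
S = 256,815.1 / 11,457 = 22.4156 ‰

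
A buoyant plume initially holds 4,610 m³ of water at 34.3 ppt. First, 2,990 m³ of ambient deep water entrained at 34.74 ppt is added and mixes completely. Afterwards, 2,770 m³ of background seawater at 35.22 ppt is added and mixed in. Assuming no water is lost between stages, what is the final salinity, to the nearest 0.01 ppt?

Salt balance:
Initial salt = 4,610×34.3 = 158,123
After stage 1: salt = 158,123 + 2,990×34.74 = 261,995.6; volume = 7,600 m³; S = 34.473 ppt
After stage 2: salt = 261,995.6 + 2,770×35.22 = 359,555; volume = 10,370 m³
S = 359,555 / 10,370 = 34.6726 ppt

34.67 ppt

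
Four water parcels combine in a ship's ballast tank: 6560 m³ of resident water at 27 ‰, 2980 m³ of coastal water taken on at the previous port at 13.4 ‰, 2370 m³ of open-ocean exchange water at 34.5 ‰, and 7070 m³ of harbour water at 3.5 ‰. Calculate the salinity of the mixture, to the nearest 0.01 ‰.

Conserving salt mass:
salt = 6,560×27 + 2,980×13.4 + 2,370×34.5 + 7,070×3.5 = 177,120 + 39,932 + 81,765 + 24,745 = 323,562
volume = 6,560 + 2,980 + 2,370 + 7,070 = 18,980 m³
S = 323,562 / 18,980 = 17.0475 ‰

17.05 ‰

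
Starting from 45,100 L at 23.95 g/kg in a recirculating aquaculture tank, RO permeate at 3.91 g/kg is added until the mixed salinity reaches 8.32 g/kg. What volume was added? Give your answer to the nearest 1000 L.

160000 L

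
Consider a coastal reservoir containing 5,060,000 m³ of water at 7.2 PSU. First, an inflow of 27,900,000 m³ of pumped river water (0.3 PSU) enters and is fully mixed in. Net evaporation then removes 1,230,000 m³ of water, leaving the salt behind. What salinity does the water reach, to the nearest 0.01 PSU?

1.41 PSU

After mixing: salt = 5,060,000×7.2 + 27,900,000×0.3 = 44,802,000; volume = 32,960,000 m³
After evaporation: salt unchanged = 44,802,000; volume = 32,960,000 − 1,230,000 = 31,730,000 m³
S = 44,802,000 / 31,730,000 = 1.412 PSU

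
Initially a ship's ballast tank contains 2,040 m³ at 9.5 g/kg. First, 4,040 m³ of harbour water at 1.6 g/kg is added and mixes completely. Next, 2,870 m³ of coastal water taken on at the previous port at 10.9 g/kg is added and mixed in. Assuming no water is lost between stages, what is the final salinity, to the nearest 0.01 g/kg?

6.38 g/kg

Weighted by volume,
Initial salt = 2,040×9.5 = 19,380
After stage 1: salt = 19,380 + 4,040×1.6 = 25,844; volume = 6,080 m³; S = 4.251 g/kg
After stage 2: salt = 25,844 + 2,870×10.9 = 57,127; volume = 8,950 m³
S = 57,127 / 8,950 = 6.3829 g/kg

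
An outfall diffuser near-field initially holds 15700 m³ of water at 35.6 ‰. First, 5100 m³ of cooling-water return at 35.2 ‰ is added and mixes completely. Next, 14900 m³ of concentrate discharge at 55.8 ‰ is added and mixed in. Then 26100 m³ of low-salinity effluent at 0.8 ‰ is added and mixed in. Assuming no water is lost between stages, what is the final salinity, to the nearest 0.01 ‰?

Weighted by volume,
Initial salt = 15,700×35.6 = 558,920
After stage 1: salt = 558,920 + 5,100×35.2 = 738,440; volume = 20,800 m³; S = 35.502 ‰
After stage 2: salt = 738,440 + 14,900×55.8 = 1,569,860; volume = 35,700 m³; S = 43.974 ‰
After stage 3: salt = 1,569,860 + 26,100×0.8 = 1,590,740; volume = 61,800 m³
S = 1,590,740 / 61,800 = 25.7401 ‰

25.74 ‰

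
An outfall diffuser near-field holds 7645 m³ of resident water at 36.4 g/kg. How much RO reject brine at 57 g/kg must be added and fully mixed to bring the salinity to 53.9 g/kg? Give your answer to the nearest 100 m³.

Salt balance: 7,645×36.4 + V×57 = (7,645+V)×53.9
278,278 + 57V = 412,065.5 + 53.9V
133,787.5 = 3.1V
V = 43,157.26 m³

43200 m³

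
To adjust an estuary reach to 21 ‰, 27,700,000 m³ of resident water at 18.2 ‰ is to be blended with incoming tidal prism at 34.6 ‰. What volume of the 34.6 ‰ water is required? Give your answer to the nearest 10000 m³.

Salt balance: 27,700,000×18.2 + V×34.6 = (27,700,000+V)×21
504,140,000 + 34.6V = 581,700,000 + 21V
77,560,000 = 13.6V
V = 5,702,941.18 m³

5700000 m³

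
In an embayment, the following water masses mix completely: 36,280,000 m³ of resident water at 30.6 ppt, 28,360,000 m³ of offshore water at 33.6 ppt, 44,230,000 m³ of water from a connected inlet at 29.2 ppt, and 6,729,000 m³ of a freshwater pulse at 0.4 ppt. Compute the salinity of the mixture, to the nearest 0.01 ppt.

Mass of salt is conserved:
salt = 36,280,000×30.6 + 28,360,000×33.6 + 44,230,000×29.2 + 6,729,000×0.4 = 1,110,168,000 + 952,896,000 + 1,291,516,000 + 2,691,600 = 3,357,271,600
volume = 36,280,000 + 28,360,000 + 44,230,000 + 6,729,000 = 115,599,000 m³
S = 3,357,271,600 / 115,599,000 = 29.0424 ppt

29.04 ppt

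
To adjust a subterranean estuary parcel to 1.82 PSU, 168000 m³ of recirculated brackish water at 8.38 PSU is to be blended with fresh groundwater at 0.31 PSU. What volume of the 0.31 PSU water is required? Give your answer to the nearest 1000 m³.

730000 m³

Salt balance: 168,000×8.38 + V×0.31 = (168,000+V)×1.82
1,407,840 + 0.31V = 305,760 + 1.82V
1,102,080 = 1.51V
V = 729,854.3 m³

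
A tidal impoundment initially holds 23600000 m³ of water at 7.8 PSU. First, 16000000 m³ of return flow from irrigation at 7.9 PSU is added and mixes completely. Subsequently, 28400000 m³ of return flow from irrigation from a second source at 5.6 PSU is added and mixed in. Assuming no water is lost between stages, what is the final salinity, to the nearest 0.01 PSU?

Weighted by volume,
Initial salt = 23,600,000×7.8 = 184,080,000
After stage 1: salt = 184,080,000 + 16,000,000×7.9 = 310,480,000; volume = 39,600,000 m³; S = 7.84 PSU
After stage 2: salt = 310,480,000 + 28,400,000×5.6 = 469,520,000; volume = 68,000,000 m³
S = 469,520,000 / 68,000,000 = 6.9047 PSU

6.90 PSU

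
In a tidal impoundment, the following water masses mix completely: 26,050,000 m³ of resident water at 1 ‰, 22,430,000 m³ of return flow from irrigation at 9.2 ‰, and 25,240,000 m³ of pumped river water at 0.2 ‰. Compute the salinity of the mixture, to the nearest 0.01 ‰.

3.22 ‰

Total salt / total volume:
salt = 26,050,000×1 + 22,430,000×9.2 + 25,240,000×0.2 = 26,050,000 + 206,356,000 + 5,048,000 = 237,454,000
volume = 26,050,000 + 22,430,000 + 25,240,000 = 73,720,000 m³
S = 237,454,000 / 73,720,000 = 3.221 ‰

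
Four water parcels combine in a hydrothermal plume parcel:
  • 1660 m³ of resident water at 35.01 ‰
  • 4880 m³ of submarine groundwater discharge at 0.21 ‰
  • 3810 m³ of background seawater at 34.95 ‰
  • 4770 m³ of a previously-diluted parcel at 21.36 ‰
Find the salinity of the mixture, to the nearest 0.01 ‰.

Conserving salt mass:
salt = 1,660×35.01 + 4,880×0.21 + 3,810×34.95 + 4,770×21.36 = 58,116.6 + 1,024.8 + 133,159.5 + 101,887.2 = 294,188.1
volume = 1,660 + 4,880 + 3,810 + 4,770 = 15,120 m³
S = 294,188.1 / 15,120 = 19.4569 ‰

19.46 ‰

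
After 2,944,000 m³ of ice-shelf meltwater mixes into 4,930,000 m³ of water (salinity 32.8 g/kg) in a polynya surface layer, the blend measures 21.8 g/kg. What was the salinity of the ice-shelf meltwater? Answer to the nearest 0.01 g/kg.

3.38 g/kg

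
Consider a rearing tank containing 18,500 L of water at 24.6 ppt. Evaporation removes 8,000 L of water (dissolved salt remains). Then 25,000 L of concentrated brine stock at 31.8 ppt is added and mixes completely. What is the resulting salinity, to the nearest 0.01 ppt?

After evaporation: salt = 18,500×24.6 = 455,100; volume = 18,500 − 8,000 = 10,500 L
After mixing: salt = 455,100 + 25,000×31.8 = 1,250,100; volume = 10,500 + 25,000 = 35,500 L
S = 1,250,100 / 35,500 = 35.2141 ppt

35.21 ppt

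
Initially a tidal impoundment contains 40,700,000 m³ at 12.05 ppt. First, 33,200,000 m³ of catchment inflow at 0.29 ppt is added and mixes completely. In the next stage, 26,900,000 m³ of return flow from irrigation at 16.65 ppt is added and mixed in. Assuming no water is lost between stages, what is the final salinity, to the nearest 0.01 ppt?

9.40 ppt

Mass of salt is conserved:
Initial salt = 40,700,000×12.05 = 490,435,000
After stage 1: salt = 490,435,000 + 33,200,000×0.29 = 500,063,000; volume = 73,900,000 m³; S = 6.767 ppt
After stage 2: salt = 500,063,000 + 26,900,000×16.65 = 947,948,000; volume = 100,800,000 m³
S = 947,948,000 / 100,800,000 = 9.4042 ppt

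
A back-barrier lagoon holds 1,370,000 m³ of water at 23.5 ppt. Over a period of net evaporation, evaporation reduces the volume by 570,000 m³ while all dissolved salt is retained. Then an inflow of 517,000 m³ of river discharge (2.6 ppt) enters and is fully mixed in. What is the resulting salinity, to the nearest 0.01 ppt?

25.47 ppt

After evaporation: salt = 1,370,000×23.5 = 32,195,000; volume = 1,370,000 − 570,000 = 800,000 m³
After mixing: salt = 32,195,000 + 517,000×2.6 = 33,539,200; volume = 800,000 + 517,000 = 1,317,000 m³
S = 33,539,200 / 1,317,000 = 25.4664 ppt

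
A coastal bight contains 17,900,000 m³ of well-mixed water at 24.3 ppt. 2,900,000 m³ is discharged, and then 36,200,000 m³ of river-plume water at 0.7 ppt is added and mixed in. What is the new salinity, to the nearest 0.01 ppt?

7.61 ppt

Remaining after removal: 15,000,000 m³ at 24.3 ppt (salt = 364,500,000)
After addition: salt = 364,500,000 + 36,200,000×0.7 = 389,840,000; volume = 51,200,000 m³
S = 389,840,000 / 51,200,000 = 7.6141 ppt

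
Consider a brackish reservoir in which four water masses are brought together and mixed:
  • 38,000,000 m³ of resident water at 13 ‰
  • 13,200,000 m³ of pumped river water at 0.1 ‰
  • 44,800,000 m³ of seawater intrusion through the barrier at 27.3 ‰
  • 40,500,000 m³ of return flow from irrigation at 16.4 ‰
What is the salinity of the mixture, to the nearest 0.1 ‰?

Mass of salt is conserved:
salt = 38,000,000×13 + 13,200,000×0.1 + 44,800,000×27.3 + 40,500,000×16.4 = 494,000,000 + 1,320,000 + 1,223,040,000 + 664,200,000 = 2,382,560,000
volume = 38,000,000 + 13,200,000 + 44,800,000 + 40,500,000 = 136,500,000 m³
S = 2,382,560,000 / 136,500,000 = 17.455 ‰

17.5 ‰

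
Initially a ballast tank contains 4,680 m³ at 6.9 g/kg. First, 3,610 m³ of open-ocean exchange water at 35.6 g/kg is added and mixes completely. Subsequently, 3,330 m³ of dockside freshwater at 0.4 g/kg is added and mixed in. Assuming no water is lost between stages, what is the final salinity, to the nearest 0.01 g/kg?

Salt balance:
Initial salt = 4,680×6.9 = 32,292
After stage 1: salt = 32,292 + 3,610×35.6 = 160,808; volume = 8,290 m³; S = 19.398 g/kg
After stage 2: salt = 160,808 + 3,330×0.4 = 162,140; volume = 11,620 m³
S = 162,140 / 11,620 = 13.9535 g/kg

13.95 g/kg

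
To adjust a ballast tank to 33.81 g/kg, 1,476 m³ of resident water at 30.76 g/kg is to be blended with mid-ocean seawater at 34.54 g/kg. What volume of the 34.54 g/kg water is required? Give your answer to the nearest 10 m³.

6170 m³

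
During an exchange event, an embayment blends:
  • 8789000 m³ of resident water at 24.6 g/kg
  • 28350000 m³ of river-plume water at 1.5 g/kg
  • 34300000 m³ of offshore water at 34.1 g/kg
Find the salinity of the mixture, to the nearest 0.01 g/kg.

Salt balance:
salt = 8,789,000×24.6 + 28,350,000×1.5 + 34,300,000×34.1 = 216,209,400 + 42,525,000 + 1,169,630,000 = 1,428,364,400
volume = 8,789,000 + 28,350,000 + 34,300,000 = 71,439,000 m³
S = 1,428,364,400 / 71,439,000 = 19.9942 g/kg

19.99 g/kg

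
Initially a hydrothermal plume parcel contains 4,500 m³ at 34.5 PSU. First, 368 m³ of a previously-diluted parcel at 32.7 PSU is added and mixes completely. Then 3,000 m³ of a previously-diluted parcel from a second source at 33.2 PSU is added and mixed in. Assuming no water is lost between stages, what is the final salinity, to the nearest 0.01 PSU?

33.92 PSU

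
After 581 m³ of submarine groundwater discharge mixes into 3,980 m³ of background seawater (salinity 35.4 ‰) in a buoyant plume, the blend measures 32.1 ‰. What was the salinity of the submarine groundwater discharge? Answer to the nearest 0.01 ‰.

9.49 ‰

Salt balance: 3,980×35.4 + 581×S = 4,561×32.1
140,892 + 581·S = 146,408.1
S = (146,408.1 − 140,892) / 581 = 9.4941 ‰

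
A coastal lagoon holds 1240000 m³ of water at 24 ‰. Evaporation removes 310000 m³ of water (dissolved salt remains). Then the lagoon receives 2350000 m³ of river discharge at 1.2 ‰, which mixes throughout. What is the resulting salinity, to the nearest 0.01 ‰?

9.93 ‰

After evaporation: salt = 1,240,000×24 = 29,760,000; volume = 1,240,000 − 310,000 = 930,000 m³
After mixing: salt = 29,760,000 + 2,350,000×1.2 = 32,580,000; volume = 930,000 + 2,350,000 = 3,280,000 m³
S = 32,580,000 / 3,280,000 = 9.9329 ‰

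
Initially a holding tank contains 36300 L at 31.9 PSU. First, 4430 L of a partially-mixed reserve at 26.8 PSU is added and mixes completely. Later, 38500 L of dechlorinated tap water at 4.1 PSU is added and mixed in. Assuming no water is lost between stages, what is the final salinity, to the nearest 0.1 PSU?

18.1 PSU

Mass of salt is conserved:
Initial salt = 36,300×31.9 = 1,157,970
After stage 1: salt = 1,157,970 + 4,430×26.8 = 1,276,694; volume = 40,730 L; S = 31.345 PSU
After stage 2: salt = 1,276,694 + 38,500×4.1 = 1,434,544; volume = 79,230 L
S = 1,434,544 / 79,230 = 18.1061 PSU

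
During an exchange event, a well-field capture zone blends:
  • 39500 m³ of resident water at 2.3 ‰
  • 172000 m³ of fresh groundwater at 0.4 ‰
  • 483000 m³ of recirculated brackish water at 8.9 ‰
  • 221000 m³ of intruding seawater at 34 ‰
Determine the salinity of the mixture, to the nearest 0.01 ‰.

Weighted by volume,
salt = 39,500×2.3 + 172,000×0.4 + 483,000×8.9 + 221,000×34 = 90,850 + 68,800 + 4,298,700 + 7,514,000 = 11,972,350
volume = 39,500 + 172,000 + 483,000 + 221,000 = 915,500 m³
S = 11,972,350 / 915,500 = 13.0774 ‰

13.08 ‰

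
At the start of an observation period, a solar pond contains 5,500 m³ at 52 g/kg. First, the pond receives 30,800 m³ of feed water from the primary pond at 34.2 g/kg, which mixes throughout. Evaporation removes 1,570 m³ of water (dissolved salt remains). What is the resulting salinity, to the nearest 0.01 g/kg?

After mixing: salt = 5,500×52 + 30,800×34.2 = 1,339,360; volume = 36,300 m³
After evaporation: salt unchanged = 1,339,360; volume = 36,300 − 1,570 = 34,730 m³
S = 1,339,360 / 34,730 = 38.5649 g/kg

38.56 g/kg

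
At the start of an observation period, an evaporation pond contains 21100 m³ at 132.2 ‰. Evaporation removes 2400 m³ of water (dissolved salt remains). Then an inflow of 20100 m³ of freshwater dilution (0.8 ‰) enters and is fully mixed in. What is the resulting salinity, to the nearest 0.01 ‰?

After evaporation: salt = 21,100×132.2 = 2,789,420; volume = 21,100 − 2,400 = 18,700 m³
After mixing: salt = 2,789,420 + 20,100×0.8 = 2,805,500; volume = 18,700 + 20,100 = 38,800 m³
S = 2,805,500 / 38,800 = 72.3067 ‰

72.31 ‰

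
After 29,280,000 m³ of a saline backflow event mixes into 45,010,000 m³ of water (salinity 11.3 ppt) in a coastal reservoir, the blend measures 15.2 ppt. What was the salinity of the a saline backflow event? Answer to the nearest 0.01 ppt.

21.20 ppt

Salt balance: 45,010,000×11.3 + 29,280,000×S = 74,290,000×15.2
508,613,000 + 29,280,000·S = 1,129,208,000
S = (1,129,208,000 − 508,613,000) / 29,280,000 = 21.1952 ppt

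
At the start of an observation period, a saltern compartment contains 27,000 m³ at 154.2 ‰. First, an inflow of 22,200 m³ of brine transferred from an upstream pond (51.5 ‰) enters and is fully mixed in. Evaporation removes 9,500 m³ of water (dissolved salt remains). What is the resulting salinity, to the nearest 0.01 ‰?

133.67 ‰

After mixing: salt = 27,000×154.2 + 22,200×51.5 = 5,306,700; volume = 49,200 m³
After evaporation: salt unchanged = 5,306,700; volume = 49,200 − 9,500 = 39,700 m³
S = 5,306,700 / 39,700 = 133.67 ‰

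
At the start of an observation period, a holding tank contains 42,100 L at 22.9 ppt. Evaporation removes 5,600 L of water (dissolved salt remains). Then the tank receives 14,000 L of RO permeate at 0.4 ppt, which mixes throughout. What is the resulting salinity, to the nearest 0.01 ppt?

After evaporation: salt = 42,100×22.9 = 964,090; volume = 42,100 − 5,600 = 36,500 L
After mixing: salt = 964,090 + 14,000×0.4 = 969,690; volume = 36,500 + 14,000 = 50,500 L
S = 969,690 / 50,500 = 19.2018 ppt

19.20 ppt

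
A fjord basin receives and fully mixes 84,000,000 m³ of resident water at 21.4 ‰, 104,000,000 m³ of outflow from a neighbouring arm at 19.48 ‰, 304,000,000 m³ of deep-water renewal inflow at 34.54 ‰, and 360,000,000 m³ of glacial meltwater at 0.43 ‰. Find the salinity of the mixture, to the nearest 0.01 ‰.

16.99 ‰

Weighted by volume,
salt = 84,000,000×21.4 + 104,000,000×19.48 + 304,000,000×34.54 + 360,000,000×0.43 = 1,797,600,000 + 2,025,920,000 + 10,500,160,000 + 154,800,000 = 14,478,480,000
volume = 84,000,000 + 104,000,000 + 304,000,000 + 360,000,000 = 852,000,000 m³
S = 14,478,480,000 / 852,000,000 = 16.9935 ‰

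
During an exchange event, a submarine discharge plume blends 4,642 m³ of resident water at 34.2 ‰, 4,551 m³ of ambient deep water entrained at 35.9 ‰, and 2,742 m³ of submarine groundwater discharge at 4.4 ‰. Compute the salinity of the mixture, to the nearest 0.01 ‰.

Mass of salt is conserved:
salt = 4,642×34.2 + 4,551×35.9 + 2,742×4.4 = 158,756.4 + 163,380.9 + 12,064.8 = 334,202.1
volume = 4,642 + 4,551 + 2,742 = 11,935 m³
S = 334,202.1 / 11,935 = 28.0019 ‰

28.00 ‰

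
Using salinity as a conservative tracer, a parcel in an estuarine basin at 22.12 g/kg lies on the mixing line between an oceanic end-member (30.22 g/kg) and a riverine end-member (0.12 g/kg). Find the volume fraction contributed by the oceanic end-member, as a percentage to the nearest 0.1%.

73.1%

Let g be the oceanic fraction. Salt balance per unit volume:
g×30.22 + (1−g)×0.12 = 22.12
g = (22.12 − 0.12) / (30.22 − 0.12) = 22/30.1 = 0.7309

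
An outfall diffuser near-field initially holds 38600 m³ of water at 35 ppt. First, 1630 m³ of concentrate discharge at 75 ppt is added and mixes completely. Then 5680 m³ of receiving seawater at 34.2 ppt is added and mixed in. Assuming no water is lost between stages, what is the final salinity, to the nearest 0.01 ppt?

36.32 ppt

Total salt / total volume:
Initial salt = 38,600×35 = 1,351,000
After stage 1: salt = 1,351,000 + 1,630×75 = 1,473,250; volume = 40,230 m³; S = 36.621 ppt
After stage 2: salt = 1,473,250 + 5,680×34.2 = 1,667,506; volume = 45,910 m³
S = 1,667,506 / 45,910 = 36.3212 ppt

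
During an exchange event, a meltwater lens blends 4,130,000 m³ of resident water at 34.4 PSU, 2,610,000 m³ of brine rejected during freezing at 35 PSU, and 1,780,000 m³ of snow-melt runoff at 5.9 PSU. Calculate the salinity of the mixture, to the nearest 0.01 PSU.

28.63 PSU

Total salt / total volume:
salt = 4,130,000×34.4 + 2,610,000×35 + 1,780,000×5.9 = 142,072,000 + 91,350,000 + 10,502,000 = 243,924,000
volume = 4,130,000 + 2,610,000 + 1,780,000 = 8,520,000 m³
S = 243,924,000 / 8,520,000 = 28.6296 PSU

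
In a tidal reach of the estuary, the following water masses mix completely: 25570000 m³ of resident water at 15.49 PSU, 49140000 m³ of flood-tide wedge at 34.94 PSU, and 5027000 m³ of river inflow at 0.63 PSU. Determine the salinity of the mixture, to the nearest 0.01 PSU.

26.54 PSU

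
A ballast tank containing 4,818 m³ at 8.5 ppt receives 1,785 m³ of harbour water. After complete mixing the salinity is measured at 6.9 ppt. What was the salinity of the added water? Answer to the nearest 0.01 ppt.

Salt balance: 4,818×8.5 + 1,785×S = 6,603×6.9
40,953 + 1,785·S = 45,560.7
S = (45,560.7 − 40,953) / 1,785 = 2.5813 ppt

2.58 ppt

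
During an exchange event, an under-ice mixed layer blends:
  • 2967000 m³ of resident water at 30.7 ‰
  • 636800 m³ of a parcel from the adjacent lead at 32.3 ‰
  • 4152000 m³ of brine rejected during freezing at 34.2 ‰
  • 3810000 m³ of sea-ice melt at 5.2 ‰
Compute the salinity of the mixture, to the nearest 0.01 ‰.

23.64 ‰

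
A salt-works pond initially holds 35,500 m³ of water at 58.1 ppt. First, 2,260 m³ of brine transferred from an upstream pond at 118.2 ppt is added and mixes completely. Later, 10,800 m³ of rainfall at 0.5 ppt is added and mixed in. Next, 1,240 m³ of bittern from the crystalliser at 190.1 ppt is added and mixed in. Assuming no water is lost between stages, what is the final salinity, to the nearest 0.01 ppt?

51.62 ppt

Total salt / total volume:
Initial salt = 35,500×58.1 = 2,062,550
After stage 1: salt = 2,062,550 + 2,260×118.2 = 2,329,682; volume = 37,760 m³; S = 61.697 ppt
After stage 2: salt = 2,329,682 + 10,800×0.5 = 2,335,082; volume = 48,560 m³; S = 48.087 ppt
After stage 3: salt = 2,335,082 + 1,240×190.1 = 2,570,806; volume = 49,800 m³
S = 2,570,806 / 49,800 = 51.6226 ppt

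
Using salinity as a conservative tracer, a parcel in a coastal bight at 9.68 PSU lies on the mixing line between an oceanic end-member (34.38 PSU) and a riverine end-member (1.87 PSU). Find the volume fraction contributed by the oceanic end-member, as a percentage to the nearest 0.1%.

24.0%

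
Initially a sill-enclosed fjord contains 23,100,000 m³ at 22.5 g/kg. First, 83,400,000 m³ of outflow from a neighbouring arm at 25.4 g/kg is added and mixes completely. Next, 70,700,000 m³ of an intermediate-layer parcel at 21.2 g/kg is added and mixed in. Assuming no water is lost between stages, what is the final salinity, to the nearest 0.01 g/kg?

Mass of salt is conserved:
Initial salt = 23,100,000×22.5 = 519,750,000
After stage 1: salt = 519,750,000 + 83,400,000×25.4 = 2,638,110,000; volume = 106,500,000 m³; S = 24.771 g/kg
After stage 2: salt = 2,638,110,000 + 70,700,000×21.2 = 4,136,950,000; volume = 177,200,000 m³
S = 4,136,950,000 / 177,200,000 = 23.3462 g/kg

23.35 g/kg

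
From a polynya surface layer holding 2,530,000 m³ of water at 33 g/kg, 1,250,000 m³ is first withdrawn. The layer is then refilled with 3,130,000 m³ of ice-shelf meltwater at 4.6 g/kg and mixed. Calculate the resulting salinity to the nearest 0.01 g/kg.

12.84 g/kg

Remaining after removal: 1,280,000 m³ at 33 g/kg (salt = 42,240,000)
After addition: salt = 42,240,000 + 3,130,000×4.6 = 56,638,000; volume = 4,410,000 m³
S = 56,638,000 / 4,410,000 = 12.8431 g/kg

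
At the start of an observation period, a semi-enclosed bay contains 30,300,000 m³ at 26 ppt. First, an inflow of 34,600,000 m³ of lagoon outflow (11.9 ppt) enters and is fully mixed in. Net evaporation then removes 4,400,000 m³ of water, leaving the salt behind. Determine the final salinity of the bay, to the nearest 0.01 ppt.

19.83 ppt

After mixing: salt = 30,300,000×26 + 34,600,000×11.9 = 1,199,540,000; volume = 64,900,000 m³
After evaporation: salt unchanged = 1,199,540,000; volume = 64,900,000 − 4,400,000 = 60,500,000 m³
S = 1,199,540,000 / 60,500,000 = 19.8271 ppt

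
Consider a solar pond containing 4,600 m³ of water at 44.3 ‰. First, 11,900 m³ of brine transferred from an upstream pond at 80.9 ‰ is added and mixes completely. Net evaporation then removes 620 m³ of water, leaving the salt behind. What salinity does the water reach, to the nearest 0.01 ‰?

After mixing: salt = 4,600×44.3 + 11,900×80.9 = 1,166,490; volume = 16,500 m³
After evaporation: salt unchanged = 1,166,490; volume = 16,500 − 620 = 15,880 m³
S = 1,166,490 / 15,880 = 73.4565 ‰

73.46 ‰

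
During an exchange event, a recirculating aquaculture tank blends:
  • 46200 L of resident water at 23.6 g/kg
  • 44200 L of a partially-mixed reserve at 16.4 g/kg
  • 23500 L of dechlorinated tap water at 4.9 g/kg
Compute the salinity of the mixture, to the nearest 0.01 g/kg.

Salt balance:
salt = 46,200×23.6 + 44,200×16.4 + 23,500×4.9 = 1,090,320 + 724,880 + 115,150 = 1,930,350
volume = 46,200 + 44,200 + 23,500 = 113,900 L
S = 1,930,350 / 113,900 = 16.9478 g/kg

16.95 g/kg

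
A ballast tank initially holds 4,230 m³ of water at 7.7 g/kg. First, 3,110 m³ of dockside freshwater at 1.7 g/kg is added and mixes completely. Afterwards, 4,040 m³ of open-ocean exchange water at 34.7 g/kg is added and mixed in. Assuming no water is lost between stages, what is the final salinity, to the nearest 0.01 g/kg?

15.65 g/kg

Total salt / total volume:
Initial salt = 4,230×7.7 = 32,571
After stage 1: salt = 32,571 + 3,110×1.7 = 37,858; volume = 7,340 m³; S = 5.158 g/kg
After stage 2: salt = 37,858 + 4,040×34.7 = 178,046; volume = 11,380 m³
S = 178,046 / 11,380 = 15.6455 g/kg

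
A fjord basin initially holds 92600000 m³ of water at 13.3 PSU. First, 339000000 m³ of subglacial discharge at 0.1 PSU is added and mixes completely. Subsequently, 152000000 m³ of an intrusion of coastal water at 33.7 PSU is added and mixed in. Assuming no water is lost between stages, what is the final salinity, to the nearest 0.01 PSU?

10.95 PSU

Total salt / total volume:
Initial salt = 92,600,000×13.3 = 1,231,580,000
After stage 1: salt = 1,231,580,000 + 339,000,000×0.1 = 1,265,480,000; volume = 431,600,000 m³; S = 2.932 PSU
After stage 2: salt = 1,265,480,000 + 152,000,000×33.7 = 6,387,880,000; volume = 583,600,000 m³
S = 6,387,880,000 / 583,600,000 = 10.9456 PSU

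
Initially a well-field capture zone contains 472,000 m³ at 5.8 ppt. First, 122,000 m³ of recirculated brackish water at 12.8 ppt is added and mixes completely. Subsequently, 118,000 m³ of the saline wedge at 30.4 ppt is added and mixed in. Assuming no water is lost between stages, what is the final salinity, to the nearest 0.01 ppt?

11.08 ppt

By conservation of dissolved salt,
Initial salt = 472,000×5.8 = 2,737,600
After stage 1: salt = 2,737,600 + 122,000×12.8 = 4,299,200; volume = 594,000 m³; S = 7.238 ppt
After stage 2: salt = 4,299,200 + 118,000×30.4 = 7,886,400; volume = 712,000 m³
S = 7,886,400 / 712,000 = 11.0764 ppt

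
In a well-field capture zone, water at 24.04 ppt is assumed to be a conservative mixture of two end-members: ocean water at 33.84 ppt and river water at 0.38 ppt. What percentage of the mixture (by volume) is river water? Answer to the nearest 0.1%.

29.3%

Let f be the freshwater fraction. Salt balance per unit volume:
f×0.38 + (1−f)×33.84 = 24.04
f = (33.84 − 24.04) / (33.84 − 0.38) = 9.8/33.46 = 0.2929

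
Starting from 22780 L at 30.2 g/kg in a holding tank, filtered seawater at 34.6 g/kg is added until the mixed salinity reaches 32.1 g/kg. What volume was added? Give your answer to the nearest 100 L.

17300 L

Salt balance: 22,780×30.2 + V×34.6 = (22,780+V)×32.1
687,956 + 34.6V = 731,238 + 32.1V
43,282 = 2.5V
V = 17,312.8 L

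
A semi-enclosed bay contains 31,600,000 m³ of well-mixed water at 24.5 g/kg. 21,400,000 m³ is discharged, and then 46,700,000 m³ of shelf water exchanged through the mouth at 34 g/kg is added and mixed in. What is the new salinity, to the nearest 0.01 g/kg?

Remaining after removal: 10,200,000 m³ at 24.5 g/kg (salt = 249,900,000)
After addition: salt = 249,900,000 + 46,700,000×34 = 1,837,700,000; volume = 56,900,000 m³
S = 1,837,700,000 / 56,900,000 = 32.297 g/kg

32.30 g/kg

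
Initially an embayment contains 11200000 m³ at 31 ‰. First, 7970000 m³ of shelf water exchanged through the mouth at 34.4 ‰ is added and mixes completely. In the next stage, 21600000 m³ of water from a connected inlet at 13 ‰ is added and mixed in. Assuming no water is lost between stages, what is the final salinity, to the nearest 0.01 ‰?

Weighted by volume,
Initial salt = 11,200,000×31 = 347,200,000
After stage 1: salt = 347,200,000 + 7,970,000×34.4 = 621,368,000; volume = 19,170,000 m³; S = 32.414 ‰
After stage 2: salt = 621,368,000 + 21,600,000×13 = 902,168,000; volume = 40,770,000 m³
S = 902,168,000 / 40,770,000 = 22.1282 ‰

22.13 ‰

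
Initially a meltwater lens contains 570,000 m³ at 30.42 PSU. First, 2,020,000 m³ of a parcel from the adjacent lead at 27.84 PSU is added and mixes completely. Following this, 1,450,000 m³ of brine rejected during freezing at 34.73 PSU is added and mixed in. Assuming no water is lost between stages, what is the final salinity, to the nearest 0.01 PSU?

30.68 PSU

Conserving salt mass:
Initial salt = 570,000×30.42 = 17,339,400
After stage 1: salt = 17,339,400 + 2,020,000×27.84 = 73,576,200; volume = 2,590,000 m³; S = 28.408 PSU
After stage 2: salt = 73,576,200 + 1,450,000×34.73 = 123,934,700; volume = 4,040,000 m³
S = 123,934,700 / 4,040,000 = 30.6769 PSU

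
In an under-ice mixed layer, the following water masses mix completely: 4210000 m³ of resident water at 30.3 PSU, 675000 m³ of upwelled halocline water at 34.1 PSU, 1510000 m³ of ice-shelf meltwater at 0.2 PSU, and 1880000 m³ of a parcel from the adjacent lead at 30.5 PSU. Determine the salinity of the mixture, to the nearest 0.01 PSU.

Conserving salt mass:
salt = 4,210,000×30.3 + 675,000×34.1 + 1,510,000×0.2 + 1,880,000×30.5 = 127,563,000 + 23,017,500 + 302,000 + 57,340,000 = 208,222,500
volume = 4,210,000 + 675,000 + 1,510,000 + 1,880,000 = 8,275,000 m³
S = 208,222,500 / 8,275,000 = 25.1628 PSU

25.16 PSU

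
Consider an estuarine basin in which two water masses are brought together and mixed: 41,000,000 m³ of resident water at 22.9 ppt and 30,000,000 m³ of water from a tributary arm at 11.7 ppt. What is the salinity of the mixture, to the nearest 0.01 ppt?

18.17 ppt

Weighted by volume,
salt = 41,000,000×22.9 + 30,000,000×11.7 = 938,900,000 + 351,000,000 = 1,289,900,000
volume = 41,000,000 + 30,000,000 = 71,000,000 m³
S = 1,289,900,000 / 71,000,000 = 18.1676 ppt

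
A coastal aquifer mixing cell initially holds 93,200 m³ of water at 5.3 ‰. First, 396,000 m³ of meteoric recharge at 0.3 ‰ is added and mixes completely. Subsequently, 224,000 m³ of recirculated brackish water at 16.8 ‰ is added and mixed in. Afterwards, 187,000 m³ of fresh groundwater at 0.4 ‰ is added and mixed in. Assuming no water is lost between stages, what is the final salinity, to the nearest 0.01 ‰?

4.94 ‰

By conservation of dissolved salt,
Initial salt = 93,200×5.3 = 493,960
After stage 1: salt = 493,960 + 396,000×0.3 = 612,760; volume = 489,200 m³; S = 1.253 ‰
After stage 2: salt = 612,760 + 224,000×16.8 = 4,375,960; volume = 713,200 m³; S = 6.136 ‰
After stage 3: salt = 4,375,960 + 187,000×0.4 = 4,450,760; volume = 900,200 m³
S = 4,450,760 / 900,200 = 4.9442 ‰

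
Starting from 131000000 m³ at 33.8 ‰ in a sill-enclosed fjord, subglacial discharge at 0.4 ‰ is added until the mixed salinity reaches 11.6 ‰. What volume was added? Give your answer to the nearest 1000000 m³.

260000000 m³

Salt balance: 131,000,000×33.8 + V×0.4 = (131,000,000+V)×11.6
4,427,800,000 + 0.4V = 1,519,600,000 + 11.6V
2,908,200,000 = 11.2V
V = 259,660,714.29 m³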